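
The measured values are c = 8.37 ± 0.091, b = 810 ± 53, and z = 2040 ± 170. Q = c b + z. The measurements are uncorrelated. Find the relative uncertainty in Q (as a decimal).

Let p = c·b = 6780. δp/p = √((1·δc/c)² + (1·δb/b)²) = √(0.000118 + 0.00428) = 0.0663, so δp = 450.
Q = p + z: δQ = √(δp² + δz²) = √(2.02e+05 + 28900) = 481
Q = 8820, so δQ/Q = 481/8820 = 0.0545.

0.0545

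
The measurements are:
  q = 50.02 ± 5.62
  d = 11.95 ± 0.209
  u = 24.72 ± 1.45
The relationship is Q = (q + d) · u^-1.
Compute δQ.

0.271

Let w = q + d = 61.97. δw = √(δq² + δd²) = √(31.6 + 0.0437) = 5.62, so δw/w = 0.0908.
Q is then a monomial in w, u:
δQ/Q = √((δw/w)² + (-1·δu/u)²) = √(0.00824 + 0.00344) = 0.108
Q = 2.507, so δQ = 0.108 × 2.507 = 0.271.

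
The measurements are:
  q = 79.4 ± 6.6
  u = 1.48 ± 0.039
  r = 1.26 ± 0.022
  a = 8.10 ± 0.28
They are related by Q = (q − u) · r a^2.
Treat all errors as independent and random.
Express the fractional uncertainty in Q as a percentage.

11.1%

Let w = q − u = 77.9. δw = √(δq² + δu²) = √(43.6 + 0.00152) = 6.60, so δw/w = 0.0847.
Q is then a monomial in w, r, a:
δQ/Q = √((δw/w)² + (1·δr/r)² + (2·δa/a)²) = √(0.00717 + 0.000305 + 0.00478) = 0.111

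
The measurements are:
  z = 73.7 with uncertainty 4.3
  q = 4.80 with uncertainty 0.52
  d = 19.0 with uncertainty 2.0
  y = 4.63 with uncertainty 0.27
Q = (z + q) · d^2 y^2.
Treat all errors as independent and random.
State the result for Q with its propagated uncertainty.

(6.07 ± 1.50) × 10^5

Let u = z + q = 78.5. δu = √(δz² + δq²) = √(18.5 + 0.270) = 4.33, so δu/u = 0.0552.
Q is then a monomial in u, d, y:
δQ/Q = √((δu/u)² + (2·δd/d)² + (2·δy/y)²) = √(0.00304 + 0.0443 + 0.0136) = 0.247
Q = 6.07e+05, so δQ = 0.247 × 6.07e+05 = 1.5e+05.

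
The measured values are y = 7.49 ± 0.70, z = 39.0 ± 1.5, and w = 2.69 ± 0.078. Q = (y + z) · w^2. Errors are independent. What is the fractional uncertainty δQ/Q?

Let u = y + z = 46.5. δu = √(δy² + δz²) = √(0.490 + 2.25) = 1.66, so δu/u = 0.0356.
Q is then a monomial in u, w:
δQ/Q = √((δu/u)² + (2·δw/w)²) = √(0.00127 + 0.00336) = 0.0681

0.0681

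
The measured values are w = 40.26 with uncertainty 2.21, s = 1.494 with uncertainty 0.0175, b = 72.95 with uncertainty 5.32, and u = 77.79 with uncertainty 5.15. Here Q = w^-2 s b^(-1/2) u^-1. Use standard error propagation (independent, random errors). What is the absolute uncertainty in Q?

Since Q is a product/quotient, work with relative uncertainties:
  (-2·δw/w)² = (-2×0.0549)² = 0.0121;  (1·δs/s)² = (1×0.0117)² = 0.000137;  (−½·δb/b)² = (-0.5×0.0729)² = 0.00133;  (-1·δu/u)² = (-1×0.0662)² = 0.00438
δQ/Q = √(0.0179) = 0.134
Q = 1.387e-06, so δQ = 0.134 × 1.387e-06 = 1.86e-07.

1.86e-07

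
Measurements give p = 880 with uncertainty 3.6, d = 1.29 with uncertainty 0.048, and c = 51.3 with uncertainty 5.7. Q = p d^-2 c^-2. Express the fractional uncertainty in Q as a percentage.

Q is a product of powers, so relative uncertainties combine in quadrature:
  (1·δp/p)² = (1×0.00409)² = 1.67e-05;  (-2·δd/d)² = (-2×0.0372)² = 0.00554;  (-2·δc/c)² = (-2×0.111)² = 0.0494
δQ/Q = √(0.0549) = 0.234

23.4%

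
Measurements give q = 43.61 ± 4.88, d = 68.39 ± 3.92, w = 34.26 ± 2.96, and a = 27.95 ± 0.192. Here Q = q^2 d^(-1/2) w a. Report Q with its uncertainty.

Q is a product of powers, so relative uncertainties combine in quadrature:
  (2·δq/q)² = (2×0.112)² = 0.0501;  (−½·δd/d)² = (-0.5×0.0573)² = 0.000821;  (1·δw/w)² = (1×0.0864)² = 0.00746;  (1·δa/a)² = (1×0.00687)² = 4.72e-05
δQ/Q = √(0.0584) = 0.242
Q = 220200, so δQ = 0.242 × 220200 = 53200.

220200 ± 53200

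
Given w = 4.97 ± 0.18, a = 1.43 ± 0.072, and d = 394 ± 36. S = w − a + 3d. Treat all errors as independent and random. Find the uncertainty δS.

108

Sums and differences: (δS)² = Σ (cᵢ δxᵢ)².
  (δw)² = 0.0324;  (δa)² = 0.00518;  (3·δd)² = 11700
δS = √(11700) = 108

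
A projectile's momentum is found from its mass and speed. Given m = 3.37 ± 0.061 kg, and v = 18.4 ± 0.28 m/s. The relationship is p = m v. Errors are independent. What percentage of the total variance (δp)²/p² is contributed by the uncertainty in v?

41.4%

(δp/p)² = (1·δm/m)² + (1·δv/v)²
  m term: (1×0.0181)² = 0.000328
  v term: (1×0.0152)² = 0.000232
Total = 0.000559. Share from v = 0.000232/0.000559 = 0.414.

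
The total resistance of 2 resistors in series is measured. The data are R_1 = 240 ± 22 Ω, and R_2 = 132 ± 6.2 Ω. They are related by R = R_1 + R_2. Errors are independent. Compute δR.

For a sum/difference, combine absolute errors in quadrature:
  (δR_1)² = 484;  (δR_2)² = 38.4
δR = √(522) = 22.9 Ω

22.9 Ω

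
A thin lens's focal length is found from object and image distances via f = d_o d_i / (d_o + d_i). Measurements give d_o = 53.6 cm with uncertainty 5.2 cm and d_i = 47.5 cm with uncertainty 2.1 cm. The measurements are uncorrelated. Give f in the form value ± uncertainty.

25.2 ± 1.29 cm

∂f/∂d_o = (d_i/(d_o+d_i))² = 0.221;  ∂f/∂d_i = (d_o/(d_o+d_i))² = 0.281
δf = √((∂f/∂d_o · δd_o)² + (∂f/∂d_i · δd_i)²) = √(1.32 + 0.348) = 1.29 cm
f = 25.2 cm.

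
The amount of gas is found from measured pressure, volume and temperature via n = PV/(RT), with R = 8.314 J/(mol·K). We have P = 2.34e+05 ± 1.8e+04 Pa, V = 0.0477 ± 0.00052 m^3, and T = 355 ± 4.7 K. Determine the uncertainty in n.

Relative error in a monomial: (δn/n)² = Σ (nᵢ · δxᵢ/xᵢ)².
  (1·δP/P)² = (1×0.0769)² = 0.00592;  (1·δV/V)² = (1×0.0109)² = 0.000119;  (-1·δT/T)² = (-1×0.0132)² = 0.000175
δn/n = √(0.00621) = 0.0788
n = 3.78 mol, so δn = 0.0788 × 3.78 = 0.298 mol.

0.298 mol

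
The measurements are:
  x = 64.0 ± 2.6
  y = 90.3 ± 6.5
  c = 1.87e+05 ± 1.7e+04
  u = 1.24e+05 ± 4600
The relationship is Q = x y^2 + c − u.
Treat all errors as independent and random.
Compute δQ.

80000

Let p = x·y^2 = 5.22e+05. δp/p = √((1·δx/x)² + (2·δy/y)²) = √(0.00165 + 0.0207) = 0.150, so δp = 78100.
Q = p + c − u: δQ = √(δp² + δc² + δu²) = √(6.09e+09 + 2.89e+08 + 2.12e+07) = 80000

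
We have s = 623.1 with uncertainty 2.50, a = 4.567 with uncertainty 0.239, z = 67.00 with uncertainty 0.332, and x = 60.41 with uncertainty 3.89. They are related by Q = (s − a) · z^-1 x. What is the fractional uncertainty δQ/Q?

0.0647

Let u = s − a = 618.5. δu = √(δs² + δa²) = √(6.25 + 0.0571) = 2.51, so δu/u = 0.00406.
Q is then a monomial in u, z, x:
δQ/Q = √((δu/u)² + (-1·δz/z)² + (1·δx/x)²) = √(1.65e-05 + 2.46e-05 + 0.00415) = 0.0647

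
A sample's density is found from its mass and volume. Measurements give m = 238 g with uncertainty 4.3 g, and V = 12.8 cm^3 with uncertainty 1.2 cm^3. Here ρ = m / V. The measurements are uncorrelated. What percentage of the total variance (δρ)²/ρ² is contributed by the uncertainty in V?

96.4%

(δρ/ρ)² = (1·δm/m)² + (-1·δV/V)²
  m term: (1×0.0181)² = 0.000326
  V term: (-1×0.0937)² = 0.00879
Total = 0.00912. Share from V = 0.00879/0.00912 = 0.964.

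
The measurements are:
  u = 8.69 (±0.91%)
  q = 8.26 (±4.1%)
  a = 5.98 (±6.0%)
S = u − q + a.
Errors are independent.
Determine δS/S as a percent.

7.80%

Each term contributes (cᵢ δxᵢ)² to (δS)²:
  (δu)² = 0.00625;  (δq)² = 0.115;  (δa)² = 0.129
δS = √(0.250) = 0.500
S = 6.41, so δS/S = 0.500/6.41 = 0.0780.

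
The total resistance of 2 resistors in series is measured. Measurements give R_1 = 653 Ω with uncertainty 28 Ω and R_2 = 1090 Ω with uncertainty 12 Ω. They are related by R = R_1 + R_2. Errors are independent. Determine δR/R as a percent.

1.75%

Sums and differences: (δR)² = Σ (cᵢ δxᵢ)².
  (δR_1)² = 784;  (δR_2)² = 144
δR = √(928) = 30.5 Ω
R = 1740 Ω, so δR/R = 30.5/1740 = 0.0175.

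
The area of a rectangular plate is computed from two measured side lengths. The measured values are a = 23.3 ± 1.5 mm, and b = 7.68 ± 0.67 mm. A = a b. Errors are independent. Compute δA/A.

Since A is a product/quotient, work with relative uncertainties:
  (1·δa/a)² = (1×0.0644)² = 0.00414;  (1·δb/b)² = (1×0.0872)² = 0.00761
δA/A = √(0.0118) = 0.108

0.108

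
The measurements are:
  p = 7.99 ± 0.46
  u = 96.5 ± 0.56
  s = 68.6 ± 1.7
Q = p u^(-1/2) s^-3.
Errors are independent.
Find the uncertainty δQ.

2.37e-07

Relative error in a monomial: (δQ/Q)² = Σ (nᵢ · δxᵢ/xᵢ)².
  (1·δp/p)² = (1×0.0576)² = 0.00331;  (−½·δu/u)² = (-0.5×0.00580)² = 8.42e-06;  (-3·δs/s)² = (-3×0.0248)² = 0.00553
δQ/Q = √(0.00885) = 0.0941
Q = 2.52e-06, so δQ = 0.0941 × 2.52e-06 = 2.37e-07.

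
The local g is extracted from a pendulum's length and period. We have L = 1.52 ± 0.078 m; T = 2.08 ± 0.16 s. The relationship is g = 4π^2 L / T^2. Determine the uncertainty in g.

2.25 m/s^2

Each factor contributes (exponent × relative error)² to (δg/g)²:
  (1·δL/L)² = (1×0.0513)² = 0.00263;  (-2·δT/T)² = (-2×0.0769)² = 0.0237
δg/g = √(0.0263) = 0.162
g = 13.9 m/s^2, so δg = 0.162 × 13.9 = 2.25 m/s^2.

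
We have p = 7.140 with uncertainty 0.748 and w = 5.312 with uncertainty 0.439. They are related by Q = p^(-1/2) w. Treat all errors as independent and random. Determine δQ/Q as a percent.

9.78%

Relative error in a monomial: (δQ/Q)² = Σ (nᵢ · δxᵢ/xᵢ)².
  (−½·δp/p)² = (-0.5×0.105)² = 0.00274;  (1·δw/w)² = (1×0.0826)² = 0.00683
δQ/Q = √(0.00957) = 0.0978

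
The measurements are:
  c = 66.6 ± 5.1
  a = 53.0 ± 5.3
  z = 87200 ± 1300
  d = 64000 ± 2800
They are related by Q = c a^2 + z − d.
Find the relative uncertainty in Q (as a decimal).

Let p = c·a^2 = 1.87e+05. δp/p = √((1·δc/c)² + (2·δa/a)²) = √(0.00586 + 0.0400) = 0.214, so δp = 40100.
Q = p + z − d: δQ = √(δp² + δz² + δd²) = √(1.61e+09 + 1.69e+06 + 7.84e+06) = 40200
Q = 2.1e+05, so δQ/Q = 40200/2.1e+05 = 0.191.

0.191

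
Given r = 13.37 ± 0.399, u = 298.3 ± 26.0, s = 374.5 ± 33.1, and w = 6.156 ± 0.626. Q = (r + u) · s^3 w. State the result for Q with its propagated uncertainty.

Let h = r + u = 311.7. δh = √(δr² + δu²) = √(0.159 + 676) = 26.0, so δh/h = 0.0834.
Q is then a monomial in h, s, w:
δQ/Q = √((δh/h)² + (3·δs/s)² + (1·δw/w)²) = √(0.00696 + 0.0703 + 0.0103) = 0.296
Q = 1.008e+11, so δQ = 0.296 × 1.008e+11 = 2.98e+10.

(1.008 ± 0.298) × 10^11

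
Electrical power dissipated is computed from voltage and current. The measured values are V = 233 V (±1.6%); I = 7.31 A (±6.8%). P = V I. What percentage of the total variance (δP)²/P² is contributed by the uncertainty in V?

5.25%

(δP/P)² = (1·δV/V)² + (1·δI/I)²
  V term: (1×0.0160)² = 0.000256
  I term: (1×0.0680)² = 0.00462
Total = 0.00488. Share from V = 0.000256/0.00488 = 0.0525.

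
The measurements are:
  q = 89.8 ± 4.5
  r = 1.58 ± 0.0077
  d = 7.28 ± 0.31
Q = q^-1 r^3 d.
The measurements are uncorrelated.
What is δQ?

For a monomial Q ∝ q^-1, r^3, d, fractional errors add in quadrature:
  (-1·δq/q)² = (-1×0.0501)² = 0.00251;  (3·δr/r)² = (3×0.00487)² = 0.000214;  (1·δd/d)² = (1×0.0426)² = 0.00181
δQ/Q = √(0.00454) = 0.0674
Q = 0.320, so δQ = 0.0674 × 0.320 = 0.0215.

0.0215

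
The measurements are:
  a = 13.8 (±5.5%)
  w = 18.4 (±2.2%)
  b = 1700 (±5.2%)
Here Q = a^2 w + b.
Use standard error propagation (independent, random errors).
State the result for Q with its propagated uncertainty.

5200 ± 403

Let p = a^2·w = 3500. δp/p = √((2·δa/a)² + (1·δw/w)²) = √(0.0121 + 0.000484) = 0.112, so δp = 393.
Q = p + b: δQ = √(δp² + δb²) = √(1.55e+05 + 7810) = 403
Q = 5200.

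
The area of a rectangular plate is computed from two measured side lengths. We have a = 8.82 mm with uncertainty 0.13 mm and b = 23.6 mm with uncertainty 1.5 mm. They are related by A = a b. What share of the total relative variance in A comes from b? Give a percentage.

(δA/A)² = (1·δa/a)² + (1·δb/b)²
  a term: (1×0.0147)² = 0.000217
  b term: (1×0.0636)² = 0.00404
Total = 0.00426. Share from b = 0.00404/0.00426 = 0.949.

94.9%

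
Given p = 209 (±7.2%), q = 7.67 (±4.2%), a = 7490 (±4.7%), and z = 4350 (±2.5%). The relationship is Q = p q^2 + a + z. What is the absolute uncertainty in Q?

Let w = p·q^2 = 12300. δw/w = √((1·δp/p)² + (2·δq/q)²) = √(0.00518 + 0.00706) = 0.111, so δw = 1360.
Q = w + a + z: δQ = √(δw² + δa² + δz²) = √(1.85e+06 + 1.24e+05 + 11800) = 1410

1410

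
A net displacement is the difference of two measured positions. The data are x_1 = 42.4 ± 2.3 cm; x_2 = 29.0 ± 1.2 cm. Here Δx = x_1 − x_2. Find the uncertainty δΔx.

2.59 cm

Absolute uncertainties add in quadrature for a linear combination:
  (δx_1)² = 5.29;  (δx_2)² = 1.44
δΔx = √(6.73) = 2.59 cm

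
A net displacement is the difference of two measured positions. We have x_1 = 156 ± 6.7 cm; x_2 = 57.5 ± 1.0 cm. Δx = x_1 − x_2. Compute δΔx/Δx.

Absolute uncertainties add in quadrature for a linear combination:
  (δx_1)² = 44.9;  (δx_2)² = 1.00
δΔx = √(45.9) = 6.77 cm
Δx = 98.5 cm, so δΔx/Δx = 6.77/98.5 = 0.0688.

0.0688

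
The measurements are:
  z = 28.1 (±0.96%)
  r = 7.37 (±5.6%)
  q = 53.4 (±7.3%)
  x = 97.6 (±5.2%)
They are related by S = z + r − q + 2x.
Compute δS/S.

0.0614

Each term contributes (cᵢ δxᵢ)² to (δS)²:
  (δz)² = 0.0728;  (δr)² = 0.170;  (δq)² = 15.2;  (2·δx)² = 103
δS = √(118) = 10.9
S = 177, so δS/S = 10.9/177 = 0.0614.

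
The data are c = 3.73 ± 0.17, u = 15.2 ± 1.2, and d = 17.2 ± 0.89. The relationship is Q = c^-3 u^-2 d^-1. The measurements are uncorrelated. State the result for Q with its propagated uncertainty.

For a monomial Q ∝ c^-3, u^-2, d^-1, fractional errors add in quadrature:
  (-3·δc/c)² = (-3×0.0456)² = 0.0187;  (-2·δu/u)² = (-2×0.0789)² = 0.0249;  (-1·δd/d)² = (-1×0.0517)² = 0.00268
δQ/Q = √(0.0463) = 0.215
Q = 4.85e-06, so δQ = 0.215 × 4.85e-06 = 1.04e-06.

(4.85 ± 1.04) × 10^-6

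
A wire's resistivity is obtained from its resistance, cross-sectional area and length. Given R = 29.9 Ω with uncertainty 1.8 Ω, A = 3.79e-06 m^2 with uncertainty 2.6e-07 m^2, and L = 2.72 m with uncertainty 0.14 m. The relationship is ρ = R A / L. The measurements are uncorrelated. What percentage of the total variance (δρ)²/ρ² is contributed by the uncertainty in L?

24.1%

(δρ/ρ)² = (1·δR/R)² + (1·δA/A)² + (-1·δL/L)²
  R term: (1×0.0602)² = 0.00362
  A term: (1×0.0686)² = 0.00471
  L term: (-1×0.0515)² = 0.00265
Total = 0.0110. Share from L = 0.00265/0.0110 = 0.241.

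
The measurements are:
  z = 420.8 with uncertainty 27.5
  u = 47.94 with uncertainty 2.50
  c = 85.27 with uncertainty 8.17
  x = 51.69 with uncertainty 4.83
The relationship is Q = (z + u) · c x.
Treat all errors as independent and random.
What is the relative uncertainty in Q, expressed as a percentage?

14.6%

Let w = z + u = 468.7. δw = √(δz² + δu²) = √(756 + 6.25) = 27.6, so δw/w = 0.0589.
Q is then a monomial in w, c, x:
δQ/Q = √((δw/w)² + (1·δc/c)² + (1·δx/x)²) = √(0.00347 + 0.00918 + 0.00873) = 0.146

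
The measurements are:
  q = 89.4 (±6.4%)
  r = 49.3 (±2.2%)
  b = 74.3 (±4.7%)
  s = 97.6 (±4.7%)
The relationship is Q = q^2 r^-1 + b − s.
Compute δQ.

Let p = q^2·r^-1 = 162. δp/p = √((2·δq/q)² + (-1·δr/r)²) = √(0.0164 + 0.000484) = 0.130, so δp = 21.1.
Q = p + b − s: δQ = √(δp² + δb² + δs²) = √(443 + 12.2 + 21.0) = 21.8

21.8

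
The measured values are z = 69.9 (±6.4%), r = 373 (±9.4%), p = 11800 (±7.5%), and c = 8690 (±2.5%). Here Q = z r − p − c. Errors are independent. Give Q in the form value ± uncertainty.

5580 ± 3100

Let w = z·r = 26100. δw/w = √((1·δz/z)² + (1·δr/r)²) = √(0.00410 + 0.00884) = 0.114, so δw = 2960.
Q = w − p − c: δQ = √(δw² + δp² + δc²) = √(8.79e+06 + 7.83e+05 + 47200) = 3100
Q = 5580.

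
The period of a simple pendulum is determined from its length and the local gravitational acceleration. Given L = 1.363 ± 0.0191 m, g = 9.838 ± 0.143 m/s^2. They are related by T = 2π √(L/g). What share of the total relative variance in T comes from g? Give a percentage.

51.8%

(δT/T)² = (½·δL/L)² + (−½·δg/g)²
  L term: (0.5×0.0140)² = 4.91e-05
  g term: (-0.5×0.0145)² = 5.28e-05
Total = 0.000102. Share from g = 5.28e-05/0.000102 = 0.518.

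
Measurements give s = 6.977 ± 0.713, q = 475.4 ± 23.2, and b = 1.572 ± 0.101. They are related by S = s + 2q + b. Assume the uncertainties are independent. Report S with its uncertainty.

959.3 ± 46.4

Absolute uncertainties add in quadrature for a linear combination:
  (δs)² = 0.508;  (2·δq)² = 2150;  (δb)² = 0.0102
δS = √(2150) = 46.4
S = 959.3.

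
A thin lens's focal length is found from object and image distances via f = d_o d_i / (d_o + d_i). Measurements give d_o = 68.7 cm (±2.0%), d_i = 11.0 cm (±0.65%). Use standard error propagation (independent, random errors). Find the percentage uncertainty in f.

∂f/∂d_o = (d_i/(d_o+d_i))² = 0.0190;  ∂f/∂d_i = (d_o/(d_o+d_i))² = 0.743
δf = √((∂f/∂d_o · δd_o)² + (∂f/∂d_i · δd_i)²) = √(0.000685 + 0.00282) = 0.0592 cm
f = 9.48 cm, so δf/f = 0.0592/9.48 = 0.00625.

0.625%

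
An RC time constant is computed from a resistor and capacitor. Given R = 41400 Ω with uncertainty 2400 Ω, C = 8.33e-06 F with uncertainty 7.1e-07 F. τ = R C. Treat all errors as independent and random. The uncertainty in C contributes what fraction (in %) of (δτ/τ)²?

68.4%

(δτ/τ)² = (1·δR/R)² + (1·δC/C)²
  R term: (1×0.0580)² = 0.00336
  C term: (1×0.0852)² = 0.00726
Total = 0.0106. Share from C = 0.00726/0.0106 = 0.684.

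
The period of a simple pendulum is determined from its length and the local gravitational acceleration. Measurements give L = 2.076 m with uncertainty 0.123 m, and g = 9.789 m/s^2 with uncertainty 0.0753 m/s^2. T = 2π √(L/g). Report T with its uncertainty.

Each factor contributes (exponent × relative error)² to (δT/T)²:
  (½·δL/L)² = (0.5×0.0592)² = 0.000878;  (−½·δg/g)² = (-0.5×0.00769)² = 1.48e-05
δT/T = √(0.000892) = 0.0299
T = 2.894 s, so δT = 0.0299 × 2.894 = 0.0864 s.

2.894 ± 0.0864 s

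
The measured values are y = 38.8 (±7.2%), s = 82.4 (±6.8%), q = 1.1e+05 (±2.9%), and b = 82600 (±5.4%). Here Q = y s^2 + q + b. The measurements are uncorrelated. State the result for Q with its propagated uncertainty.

(4.56 ± 0.409) × 10^5

Let p = y·s^2 = 2.63e+05. δp/p = √((1·δy/y)² + (2·δs/s)²) = √(0.00518 + 0.0185) = 0.154, so δp = 40500.
Q = p + q + b: δQ = √(δp² + δq² + δb²) = √(1.64e+09 + 1.02e+07 + 1.99e+07) = 40900
Q = 4.56e+05.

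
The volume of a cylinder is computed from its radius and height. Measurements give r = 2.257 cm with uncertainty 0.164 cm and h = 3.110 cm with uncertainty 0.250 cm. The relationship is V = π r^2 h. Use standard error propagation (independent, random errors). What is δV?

Since V is a product/quotient, work with relative uncertainties:
  (2·δr/r)² = (2×0.0727)² = 0.0211;  (1·δh/h)² = (1×0.0804)² = 0.00646
δV/V = √(0.0276) = 0.166
V = 49.77 cm^3, so δV = 0.166 × 49.77 = 8.27 cm^3.

8.27 cm^3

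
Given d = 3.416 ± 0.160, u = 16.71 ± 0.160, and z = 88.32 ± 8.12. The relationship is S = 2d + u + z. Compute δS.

For a sum/difference, combine absolute errors in quadrature:
  (2·δd)² = 0.102;  (δu)² = 0.0256;  (δz)² = 65.9
δS = √(66.1) = 8.13

8.13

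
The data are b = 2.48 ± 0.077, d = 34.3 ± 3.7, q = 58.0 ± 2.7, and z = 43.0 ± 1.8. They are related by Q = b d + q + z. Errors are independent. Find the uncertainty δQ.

Let p = b·d = 85.1. δp/p = √((1·δb/b)² + (1·δd/d)²) = √(0.000964 + 0.0116) = 0.112, so δp = 9.55.
Q = p + q + z: δQ = √(δp² + δq² + δz²) = √(91.2 + 7.29 + 3.24) = 10.1

10.1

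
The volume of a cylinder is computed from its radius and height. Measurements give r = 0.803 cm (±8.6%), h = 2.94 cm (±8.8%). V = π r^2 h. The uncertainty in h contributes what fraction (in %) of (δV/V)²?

20.7%

(δV/V)² = (2·δr/r)² + (1·δh/h)²
  r term: (2×0.0860)² = 0.0296
  h term: (1×0.0880)² = 0.00774
Total = 0.0373. Share from h = 0.00774/0.0373 = 0.207.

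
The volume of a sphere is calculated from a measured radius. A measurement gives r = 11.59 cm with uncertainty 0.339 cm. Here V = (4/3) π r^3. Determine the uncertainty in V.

Products/powers → add relative errors in quadrature, weighted by exponent:
  (3·δr/r)² = (3×0.0292)² = 0.00770
δV/V = √(0.00770) = 0.0877
V = 6521 cm^3, so δV = 0.0877 × 6521 = 572 cm^3.

572 cm^3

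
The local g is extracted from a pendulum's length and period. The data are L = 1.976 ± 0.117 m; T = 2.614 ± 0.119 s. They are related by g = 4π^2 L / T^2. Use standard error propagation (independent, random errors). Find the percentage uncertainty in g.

g is a product of powers, so relative uncertainties combine in quadrature:
  (1·δL/L)² = (1×0.0592)² = 0.00351;  (-2·δT/T)² = (-2×0.0455)² = 0.00829
δg/g = √(0.0118) = 0.109

10.9%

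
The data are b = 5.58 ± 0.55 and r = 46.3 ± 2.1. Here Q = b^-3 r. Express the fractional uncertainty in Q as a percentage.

Each factor contributes (exponent × relative error)² to (δQ/Q)²:
  (-3·δb/b)² = (-3×0.0986)² = 0.0874;  (1·δr/r)² = (1×0.0454)² = 0.00206
δQ/Q = √(0.0895) = 0.299

29.9%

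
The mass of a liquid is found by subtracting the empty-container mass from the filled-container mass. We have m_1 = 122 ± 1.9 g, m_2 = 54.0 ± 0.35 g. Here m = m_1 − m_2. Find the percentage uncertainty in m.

2.84%

Each term contributes (cᵢ δxᵢ)² to (δm)²:
  (δm_1)² = 3.61;  (δm_2)² = 0.122
δm = √(3.73) = 1.93 g
m = 68.0 g, so δm/m = 1.93/68.0 = 0.0284.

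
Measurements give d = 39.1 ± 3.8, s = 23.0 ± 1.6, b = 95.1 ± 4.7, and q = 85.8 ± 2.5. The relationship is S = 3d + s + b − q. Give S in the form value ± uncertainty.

150 ± 12.7

For a sum/difference, combine absolute errors in quadrature:
  (3·δd)² = 130;  (δs)² = 2.56;  (δb)² = 22.1;  (δq)² = 6.25
δS = √(161) = 12.7
S = 150.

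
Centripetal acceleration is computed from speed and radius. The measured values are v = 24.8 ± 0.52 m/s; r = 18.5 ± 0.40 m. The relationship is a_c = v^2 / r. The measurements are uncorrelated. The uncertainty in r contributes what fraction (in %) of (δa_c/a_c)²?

(δa_c/a_c)² = (2·δv/v)² + (-1·δr/r)²
  v term: (2×0.0210)² = 0.00176
  r term: (-1×0.0216)² = 0.000467
Total = 0.00223. Share from r = 0.000467/0.00223 = 0.210.

21.0%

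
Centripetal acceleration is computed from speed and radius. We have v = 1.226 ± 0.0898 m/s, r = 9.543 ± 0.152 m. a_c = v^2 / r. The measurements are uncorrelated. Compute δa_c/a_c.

Products/powers → add relative errors in quadrature, weighted by exponent:
  (2·δv/v)² = (2×0.0732)² = 0.0215;  (-1·δr/r)² = (-1×0.0159)² = 0.000254
δa_c/a_c = √(0.0217) = 0.147

0.147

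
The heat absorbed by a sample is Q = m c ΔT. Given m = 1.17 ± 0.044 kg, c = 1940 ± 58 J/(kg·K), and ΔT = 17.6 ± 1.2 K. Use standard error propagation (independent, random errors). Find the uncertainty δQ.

For a monomial Q ∝ m, c, ΔT, fractional errors add in quadrature:
  (1·δm/m)² = (1×0.0376)² = 0.00141;  (1·δc/c)² = (1×0.0299)² = 0.000894;  (1·δΔT/ΔT)² = (1×0.0682)² = 0.00465
δQ/Q = √(0.00696) = 0.0834
Q = 39900 J, so δQ = 0.0834 × 39900 = 3330 J.

3330 J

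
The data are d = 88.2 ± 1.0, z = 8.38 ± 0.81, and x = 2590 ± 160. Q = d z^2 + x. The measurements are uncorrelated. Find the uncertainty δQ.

Let p = d·z^2 = 6190. δp/p = √((1·δd/d)² + (2·δz/z)²) = √(0.000129 + 0.0374) = 0.194, so δp = 1200.
Q = p + x: δQ = √(δp² + δx²) = √(1.44e+06 + 25600) = 1210

1210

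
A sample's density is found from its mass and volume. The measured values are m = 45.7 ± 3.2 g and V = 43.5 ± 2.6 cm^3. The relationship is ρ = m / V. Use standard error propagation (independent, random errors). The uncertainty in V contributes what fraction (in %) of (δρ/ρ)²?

(δρ/ρ)² = (1·δm/m)² + (-1·δV/V)²
  m term: (1×0.0700)² = 0.00490
  V term: (-1×0.0598)² = 0.00357
Total = 0.00848. Share from V = 0.00357/0.00848 = 0.422.

42.2%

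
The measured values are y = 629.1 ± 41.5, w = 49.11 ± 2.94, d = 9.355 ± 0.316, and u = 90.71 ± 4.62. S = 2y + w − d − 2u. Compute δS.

83.6

Each term contributes (cᵢ δxᵢ)² to (δS)²:
  (2·δy)² = 6890;  (δw)² = 8.64;  (δd)² = 0.0999;  (2·δu)² = 85.4
δS = √(6980) = 83.6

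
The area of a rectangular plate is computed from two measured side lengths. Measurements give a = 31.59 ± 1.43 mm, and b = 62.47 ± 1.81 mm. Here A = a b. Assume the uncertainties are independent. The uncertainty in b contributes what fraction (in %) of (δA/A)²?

(δA/A)² = (1·δa/a)² + (1·δb/b)²
  a term: (1×0.0453)² = 0.00205
  b term: (1×0.0290)² = 0.000839
Total = 0.00289. Share from b = 0.000839/0.00289 = 0.291.

29.1%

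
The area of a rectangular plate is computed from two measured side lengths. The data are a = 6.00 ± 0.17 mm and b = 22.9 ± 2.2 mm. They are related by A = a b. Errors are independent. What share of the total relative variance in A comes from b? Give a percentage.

92.0%

(δA/A)² = (1·δa/a)² + (1·δb/b)²
  a term: (1×0.0283)² = 0.000803
  b term: (1×0.0961)² = 0.00923
Total = 0.0100. Share from b = 0.00923/0.0100 = 0.920.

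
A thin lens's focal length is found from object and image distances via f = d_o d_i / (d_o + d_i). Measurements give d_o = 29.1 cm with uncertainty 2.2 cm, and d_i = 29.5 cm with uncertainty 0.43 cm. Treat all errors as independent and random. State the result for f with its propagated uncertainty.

14.6 ± 0.568 cm

∂f/∂d_o = (d_i/(d_o+d_i))² = 0.253;  ∂f/∂d_i = (d_o/(d_o+d_i))² = 0.247
δf = √((∂f/∂d_o · δd_o)² + (∂f/∂d_i · δd_i)²) = √(0.311 + 0.0112) = 0.568 cm
f = 14.6 cm.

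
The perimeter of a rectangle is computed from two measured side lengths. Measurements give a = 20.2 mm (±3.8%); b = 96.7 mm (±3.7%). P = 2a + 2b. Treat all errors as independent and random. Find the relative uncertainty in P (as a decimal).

0.0313

Each term contributes (cᵢ δxᵢ)² to (δP)²:
  (2·δa)² = 2.36;  (2·δb)² = 51.2
δP = √(53.6) = 7.32 mm
P = 234 mm, so δP/P = 7.32/234 = 0.0313.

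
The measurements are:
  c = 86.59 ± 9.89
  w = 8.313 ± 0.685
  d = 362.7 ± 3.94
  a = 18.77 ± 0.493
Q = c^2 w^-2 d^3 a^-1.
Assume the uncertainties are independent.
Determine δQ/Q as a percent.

28.5%

Since Q is a product/quotient, work with relative uncertainties:
  (2·δc/c)² = (2×0.114)² = 0.0522;  (-2·δw/w)² = (-2×0.0824)² = 0.0272;  (3·δd/d)² = (3×0.0109)² = 0.00106;  (-1·δa/a)² = (-1×0.0263)² = 0.000690
δQ/Q = √(0.0811) = 0.285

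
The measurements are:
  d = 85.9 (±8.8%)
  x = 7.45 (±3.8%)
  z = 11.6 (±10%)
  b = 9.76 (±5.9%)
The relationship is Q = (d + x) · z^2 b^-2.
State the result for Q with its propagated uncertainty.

132 ± 32.4

Let u = d + x = 93.4. δu = √(δd² + δx²) = √(57.1 + 0.0801) = 7.56, so δu/u = 0.0810.
Q is then a monomial in u, z, b:
δQ/Q = √((δu/u)² + (2·δz/z)² + (-2·δb/b)²) = √(0.00657 + 0.0400 + 0.0139) = 0.246
Q = 132, so δQ = 0.246 × 132 = 32.4.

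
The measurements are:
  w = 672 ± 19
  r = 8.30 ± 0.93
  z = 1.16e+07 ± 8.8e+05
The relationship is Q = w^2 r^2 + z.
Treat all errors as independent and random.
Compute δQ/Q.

0.170

Let p = w^2·r^2 = 3.11e+07. δp/p = √((2·δw/w)² + (2·δr/r)²) = √(0.00320 + 0.0502) = 0.231, so δp = 7.19e+06.
Q = p + z: δQ = √(δp² + δz²) = √(5.17e+13 + 7.74e+11) = 7.24e+06
Q = 4.27e+07, so δQ/Q = 7.24e+06/4.27e+07 = 0.170.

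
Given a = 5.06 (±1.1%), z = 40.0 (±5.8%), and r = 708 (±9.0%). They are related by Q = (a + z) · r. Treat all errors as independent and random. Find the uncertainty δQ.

Let u = a + z = 45.1. δu = √(δa² + δz²) = √(0.00310 + 5.38) = 2.32, so δu/u = 0.0515.
Q is then a monomial in u, r:
δQ/Q = √((δu/u)² + (1·δr/r)²) = √(0.00265 + 0.00810) = 0.104
Q = 31900, so δQ = 0.104 × 31900 = 3310.

3310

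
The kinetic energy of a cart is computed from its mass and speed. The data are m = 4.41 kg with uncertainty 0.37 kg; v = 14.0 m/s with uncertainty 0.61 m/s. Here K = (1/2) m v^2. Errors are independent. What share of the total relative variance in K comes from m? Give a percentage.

48.1%

(δK/K)² = (1·δm/m)² + (2·δv/v)²
  m term: (1×0.0839)² = 0.00704
  v term: (2×0.0436)² = 0.00759
Total = 0.0146. Share from m = 0.00704/0.0146 = 0.481.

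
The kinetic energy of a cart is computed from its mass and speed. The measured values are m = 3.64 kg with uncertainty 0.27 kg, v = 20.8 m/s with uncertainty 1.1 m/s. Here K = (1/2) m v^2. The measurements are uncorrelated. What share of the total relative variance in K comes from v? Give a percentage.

(δK/K)² = (1·δm/m)² + (2·δv/v)²
  m term: (1×0.0742)² = 0.00550
  v term: (2×0.0529)² = 0.0112
Total = 0.0167. Share from v = 0.0112/0.0167 = 0.670.

67.0%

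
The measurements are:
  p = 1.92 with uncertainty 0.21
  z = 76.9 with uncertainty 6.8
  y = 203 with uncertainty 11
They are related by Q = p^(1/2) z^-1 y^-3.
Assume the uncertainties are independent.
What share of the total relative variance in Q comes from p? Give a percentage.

(δQ/Q)² = (½·δp/p)² + (-1·δz/z)² + (-3·δy/y)²
  p term: (0.5×0.109)² = 0.00299
  z term: (-1×0.0884)² = 0.00782
  y term: (-3×0.0542)² = 0.0264
Total = 0.0372. Share from p = 0.00299/0.0372 = 0.0803.

8.03%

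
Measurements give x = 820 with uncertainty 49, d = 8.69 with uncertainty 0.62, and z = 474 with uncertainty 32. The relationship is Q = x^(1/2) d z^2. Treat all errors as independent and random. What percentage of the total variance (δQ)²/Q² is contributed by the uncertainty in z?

75.3%

(δQ/Q)² = (½·δx/x)² + (1·δd/d)² + (2·δz/z)²
  x term: (0.5×0.0598)² = 0.000893
  d term: (1×0.0713)² = 0.00509
  z term: (2×0.0675)² = 0.0182
Total = 0.0242. Share from z = 0.0182/0.0242 = 0.753.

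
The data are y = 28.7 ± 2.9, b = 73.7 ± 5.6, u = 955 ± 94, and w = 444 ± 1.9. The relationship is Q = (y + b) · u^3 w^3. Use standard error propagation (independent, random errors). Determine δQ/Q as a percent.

Let h = y + b = 102. δh = √(δy² + δb²) = √(8.41 + 31.4) = 6.31, so δh/h = 0.0616.
Q is then a monomial in h, u, w:
δQ/Q = √((δh/h)² + (3·δu/u)² + (3·δw/w)²) = √(0.00379 + 0.0872 + 0.000165) = 0.302

30.2%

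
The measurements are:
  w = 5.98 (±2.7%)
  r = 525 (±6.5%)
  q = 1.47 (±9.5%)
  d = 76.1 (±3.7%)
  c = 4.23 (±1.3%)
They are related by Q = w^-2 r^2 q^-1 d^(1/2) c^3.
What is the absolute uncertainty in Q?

6.07e+05

Products/powers → add relative errors in quadrature, weighted by exponent:
  (-2·δw/w)² = (-2×0.0270)² = 0.00292;  (2·δr/r)² = (2×0.0650)² = 0.0169;  (-1·δq/q)² = (-1×0.0950)² = 0.00903;  (½·δd/d)² = (0.5×0.0370)² = 0.000342;  (3·δc/c)² = (3×0.0130)² = 0.00152
δQ/Q = √(0.0307) = 0.175
Q = 3.46e+06, so δQ = 0.175 × 3.46e+06 = 6.07e+05.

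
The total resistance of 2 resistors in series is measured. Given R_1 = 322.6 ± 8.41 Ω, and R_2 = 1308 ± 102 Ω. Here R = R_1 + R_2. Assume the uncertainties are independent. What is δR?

Sums and differences: (δR)² = Σ (cᵢ δxᵢ)².
  (δR_1)² = 70.7;  (δR_2)² = 10400
δR = √(10500) = 102 Ω

102 Ω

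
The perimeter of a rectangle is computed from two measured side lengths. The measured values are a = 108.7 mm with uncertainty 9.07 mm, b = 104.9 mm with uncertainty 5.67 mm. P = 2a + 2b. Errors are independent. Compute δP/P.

0.0501

P is a linear combination, so absolute uncertainties add in quadrature:
  (2·δa)² = 329;  (2·δb)² = 129
δP = √(458) = 21.4 mm
P = 427.2 mm, so δP/P = 21.4/427.2 = 0.0501.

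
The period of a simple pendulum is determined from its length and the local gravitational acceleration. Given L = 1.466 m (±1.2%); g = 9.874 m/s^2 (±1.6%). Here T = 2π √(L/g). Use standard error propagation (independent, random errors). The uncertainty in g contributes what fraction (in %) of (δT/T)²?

64.0%

(δT/T)² = (½·δL/L)² + (−½·δg/g)²
  L term: (0.5×0.0120)² = 3.6e-05
  g term: (-0.5×0.0160)² = 6.4e-05
Total = 0.000100. Share from g = 6.4e-05/0.000100 = 0.640.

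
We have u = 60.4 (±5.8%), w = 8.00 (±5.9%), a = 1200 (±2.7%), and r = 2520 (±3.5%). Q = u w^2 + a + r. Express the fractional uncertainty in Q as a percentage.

6.81%

Let p = u·w^2 = 3870. δp/p = √((1·δu/u)² + (2·δw/w)²) = √(0.00336 + 0.0139) = 0.131, so δp = 508.
Q = p + a + r: δQ = √(δp² + δa² + δr²) = √(2.58e+05 + 1050 + 7780) = 517
Q = 7590, so δQ/Q = 517/7590 = 0.0681.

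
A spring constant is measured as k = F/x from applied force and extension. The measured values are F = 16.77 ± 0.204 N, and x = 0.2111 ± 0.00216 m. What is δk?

1.26 N/m

Since k is a product/quotient, work with relative uncertainties:
  (1·δF/F)² = (1×0.0122)² = 0.000148;  (-1·δx/x)² = (-1×0.0102)² = 0.000105
δk/k = √(0.000253) = 0.0159
k = 79.44 N/m, so δk = 0.0159 × 79.44 = 1.26 N/m.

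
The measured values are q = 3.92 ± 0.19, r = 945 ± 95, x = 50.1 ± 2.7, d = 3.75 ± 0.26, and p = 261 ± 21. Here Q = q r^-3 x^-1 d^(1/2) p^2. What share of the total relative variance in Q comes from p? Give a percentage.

21.0%

(δQ/Q)² = (1·δq/q)² + (-3·δr/r)² + (-1·δx/x)² + (½·δd/d)² + (2·δp/p)²
  q term: (1×0.0485)² = 0.00235
  r term: (-3×0.101)² = 0.0910
  x term: (-1×0.0539)² = 0.00290
  d term: (0.5×0.0693)² = 0.00120
  p term: (2×0.0805)² = 0.0259
Total = 0.123. Share from p = 0.0259/0.123 = 0.210.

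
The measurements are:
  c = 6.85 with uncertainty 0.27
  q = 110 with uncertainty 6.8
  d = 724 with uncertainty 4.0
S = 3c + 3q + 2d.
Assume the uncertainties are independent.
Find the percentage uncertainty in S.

Sums and differences: (δS)² = Σ (cᵢ δxᵢ)².
  (3·δc)² = 0.656;  (3·δq)² = 416;  (2·δd)² = 64.0
δS = √(481) = 21.9
S = 1800, so δS/S = 21.9/1800 = 0.0122.

1.22%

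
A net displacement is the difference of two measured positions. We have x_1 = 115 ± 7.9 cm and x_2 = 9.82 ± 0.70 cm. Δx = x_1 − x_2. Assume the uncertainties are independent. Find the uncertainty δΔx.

For a sum/difference, combine absolute errors in quadrature:
  (δx_1)² = 62.4;  (δx_2)² = 0.490
δΔx = √(62.9) = 7.93 cm

7.93 cm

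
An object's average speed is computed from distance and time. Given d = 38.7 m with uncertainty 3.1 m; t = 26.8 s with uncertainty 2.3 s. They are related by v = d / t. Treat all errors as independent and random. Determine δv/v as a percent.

11.7%

Products/powers → add relative errors in quadrature, weighted by exponent:
  (1·δd/d)² = (1×0.0801)² = 0.00642;  (-1·δt/t)² = (-1×0.0858)² = 0.00737
δv/v = √(0.0138) = 0.117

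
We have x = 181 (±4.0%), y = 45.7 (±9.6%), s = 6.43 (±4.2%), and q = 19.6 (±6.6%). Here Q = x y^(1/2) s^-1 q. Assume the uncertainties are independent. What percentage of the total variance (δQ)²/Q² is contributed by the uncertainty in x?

(δQ/Q)² = (1·δx/x)² + (½·δy/y)² + (-1·δs/s)² + (1·δq/q)²
  x term: (1×0.0400)² = 0.00160
  y term: (0.5×0.0960)² = 0.00230
  s term: (-1×0.0420)² = 0.00176
  q term: (1×0.0660)² = 0.00436
Total = 0.0100. Share from x = 0.00160/0.0100 = 0.160.

16.0%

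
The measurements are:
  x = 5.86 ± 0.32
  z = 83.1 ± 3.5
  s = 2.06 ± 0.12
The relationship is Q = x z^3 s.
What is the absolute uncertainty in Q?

1.04e+06

Q is a product of powers, so relative uncertainties combine in quadrature:
  (1·δx/x)² = (1×0.0546)² = 0.00298;  (3·δz/z)² = (3×0.0421)² = 0.0160;  (1·δs/s)² = (1×0.0583)² = 0.00339
δQ/Q = √(0.0223) = 0.149
Q = 6.93e+06, so δQ = 0.149 × 6.93e+06 = 1.04e+06.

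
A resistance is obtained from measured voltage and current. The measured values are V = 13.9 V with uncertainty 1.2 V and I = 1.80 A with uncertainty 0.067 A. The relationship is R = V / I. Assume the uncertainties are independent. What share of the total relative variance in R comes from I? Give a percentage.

15.7%

(δR/R)² = (1·δV/V)² + (-1·δI/I)²
  V term: (1×0.0863)² = 0.00745
  I term: (-1×0.0372)² = 0.00139
Total = 0.00884. Share from I = 0.00139/0.00884 = 0.157.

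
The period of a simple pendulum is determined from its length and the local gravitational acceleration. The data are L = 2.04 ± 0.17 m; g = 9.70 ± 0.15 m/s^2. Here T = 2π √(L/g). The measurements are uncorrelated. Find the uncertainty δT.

0.122 s

Relative error in a monomial: (δT/T)² = Σ (nᵢ · δxᵢ/xᵢ)².
  (½·δL/L)² = (0.5×0.0833)² = 0.00174;  (−½·δg/g)² = (-0.5×0.0155)² = 5.98e-05
δT/T = √(0.00180) = 0.0424
T = 2.88 s, so δT = 0.0424 × 2.88 = 0.122 s.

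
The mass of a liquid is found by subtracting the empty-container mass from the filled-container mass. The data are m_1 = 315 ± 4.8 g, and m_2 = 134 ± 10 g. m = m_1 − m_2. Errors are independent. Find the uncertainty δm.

11.1 g

For a sum/difference, combine absolute errors in quadrature:
  (δm_1)² = 23.0;  (δm_2)² = 100
δm = √(123) = 11.1 g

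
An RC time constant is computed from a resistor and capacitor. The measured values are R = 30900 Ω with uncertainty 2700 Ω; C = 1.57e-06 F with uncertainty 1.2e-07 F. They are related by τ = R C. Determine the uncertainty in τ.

0.00563 s

τ is a product of powers, so relative uncertainties combine in quadrature:
  (1·δR/R)² = (1×0.0874)² = 0.00764;  (1·δC/C)² = (1×0.0764)² = 0.00584
δτ/τ = √(0.0135) = 0.116
τ = 0.0485 s, so δτ = 0.116 × 0.0485 = 0.00563 s.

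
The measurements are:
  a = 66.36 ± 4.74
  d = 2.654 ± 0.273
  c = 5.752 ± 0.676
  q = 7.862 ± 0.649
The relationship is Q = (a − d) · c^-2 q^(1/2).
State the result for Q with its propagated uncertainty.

5.399 ± 1.35

Let u = a − d = 63.71. δu = √(δa² + δd²) = √(22.5 + 0.0745) = 4.75, so δu/u = 0.0745.
Q is then a monomial in u, c, q:
δQ/Q = √((δu/u)² + (-2·δc/c)² + (½·δq/q)²) = √(0.00555 + 0.0552 + 0.00170) = 0.250
Q = 5.399, so δQ = 0.250 × 5.399 = 1.35.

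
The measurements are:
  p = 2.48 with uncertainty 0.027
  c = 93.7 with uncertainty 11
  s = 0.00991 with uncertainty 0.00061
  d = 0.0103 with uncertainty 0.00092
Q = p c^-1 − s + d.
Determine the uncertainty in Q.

0.00331

Let w = p·c^-1 = 0.0265. δw/w = √((1·δp/p)² + (-1·δc/c)²) = √(0.000119 + 0.0138) = 0.118, so δw = 0.00312.
Q = w − s + d: δQ = √(δw² + δs² + δd²) = √(9.74e-06 + 3.72e-07 + 8.46e-07) = 0.00331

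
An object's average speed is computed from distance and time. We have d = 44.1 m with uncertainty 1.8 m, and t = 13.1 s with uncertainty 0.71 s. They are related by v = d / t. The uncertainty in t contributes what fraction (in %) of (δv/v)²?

(δv/v)² = (1·δd/d)² + (-1·δt/t)²
  d term: (1×0.0408)² = 0.00167
  t term: (-1×0.0542)² = 0.00294
Total = 0.00460. Share from t = 0.00294/0.00460 = 0.638.

63.8%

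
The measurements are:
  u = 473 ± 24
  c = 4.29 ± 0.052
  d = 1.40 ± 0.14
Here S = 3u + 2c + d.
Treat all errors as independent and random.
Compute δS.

For a sum/difference, combine absolute errors in quadrature:
  (3·δu)² = 5180;  (2·δc)² = 0.0108;  (δd)² = 0.0196
δS = √(5180) = 72.0

72.0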